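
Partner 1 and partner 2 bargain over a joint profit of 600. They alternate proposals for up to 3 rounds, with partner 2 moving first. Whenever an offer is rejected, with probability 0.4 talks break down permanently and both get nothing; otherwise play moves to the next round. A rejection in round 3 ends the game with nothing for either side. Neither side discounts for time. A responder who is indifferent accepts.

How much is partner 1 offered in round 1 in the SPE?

144

By backward induction:
Round 3 (partner 2 proposes): partner 1 will accept anything ≥ 0, so partner 2 offers 0 and keeps 600.
Round 2 (partner 1 proposes): rejecting gives partner 2 an expected 0.6 × 600 = 360, so partner 1 offers 360, keeping 240.
Round 1 (partner 2 proposes): rejecting gives partner 1 an expected 0.6 × 240 = 144, so partner 2 offers 144, keeping 456.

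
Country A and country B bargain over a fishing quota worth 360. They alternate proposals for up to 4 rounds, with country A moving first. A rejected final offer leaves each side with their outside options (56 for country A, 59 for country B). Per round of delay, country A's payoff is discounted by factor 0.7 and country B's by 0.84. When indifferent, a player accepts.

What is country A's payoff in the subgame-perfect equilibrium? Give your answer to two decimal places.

119.13

Round 4 (country B proposes): country A gets 56 if talks fail, so country B offers 56 and keeps 304.
Round 3 (country A proposes): country B can get 304 next round, worth 0.84 × 304 = 255.36 now, so country A offers 255.36, keeping 104.64.
Round 2 (country B proposes): country A can get 104.64 next round, worth 0.7 × 104.64 = 73.248 now, so country B offers 73.248, keeping 286.752.
Round 1 (country A proposes): country B can get 286.752 next round, worth 0.84 × 286.752 = 240.87168 now. Country A offers 240.87168 and keeps 360 − 240.87168 = 119.12832.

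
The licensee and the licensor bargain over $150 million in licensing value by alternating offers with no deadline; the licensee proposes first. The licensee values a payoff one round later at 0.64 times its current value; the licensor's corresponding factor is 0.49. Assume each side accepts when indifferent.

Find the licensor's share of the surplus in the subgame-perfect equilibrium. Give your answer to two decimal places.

38.55

When the licensee proposes, the licensor accepts any offer worth at least 0.49 times what the licensor would get by proposing next round; and vice versa.
This gives x = 150 − 0.49y and y = 150 − 0.64x, where x and y are each side's share when it proposes.
Hence (1 − 0.49·0.64)x = 150(1 − 0.49), i.e. 0.6864·x = 76.5.
x ≈ 111.4510; the licensor's share is 150 − x ≈ 38.5490.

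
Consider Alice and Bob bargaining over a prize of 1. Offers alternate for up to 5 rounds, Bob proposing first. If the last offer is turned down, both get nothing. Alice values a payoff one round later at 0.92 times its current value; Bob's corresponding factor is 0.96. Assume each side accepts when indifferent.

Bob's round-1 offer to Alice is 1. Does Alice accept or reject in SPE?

Accept

Work out Alice's continuation value if the offer is rejected.
Round 5 (Bob proposes): rejection yields 0 for Alice; Bob offers 0 and keeps 1.
Round 4 (Alice proposes): Bob can get 1 next round, worth 0.96 × 1 = 0.96 now; Alice offers that and keeps 0.04.
Round 3 (Bob proposes): Alice can get 0.04 next round, worth 0.92 × 0.04 = 0.0368 now; Bob offers that and keeps 0.9632.
Round 2 (Alice proposes): Bob can get 0.9632 next round, worth 0.96 × 0.9632 = 0.924672 now. Alice offers 0.924672 and keeps 1 − 0.924672 = 0.075328.
So by rejecting in round 1, Alice gets 0.075328 next round, worth 0.92 × 0.075328 = 0.06930176 now.
Offer 1 ≥ 0.06930176, so Alice accepts.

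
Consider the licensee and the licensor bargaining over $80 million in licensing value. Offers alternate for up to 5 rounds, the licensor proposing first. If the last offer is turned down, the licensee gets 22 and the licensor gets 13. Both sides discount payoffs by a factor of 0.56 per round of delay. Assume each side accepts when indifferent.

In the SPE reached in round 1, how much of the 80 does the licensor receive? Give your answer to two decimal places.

By backward induction:
Round 5 (the licensor proposes): the licensee gets 22 if talks fail, so the licensor offers 22 and keeps 58.
Round 4 (the licensee proposes): the licensor can get 58 next round, worth 0.56 × 58 = 32.48 now, so the licensee offers 32.48, keeping 47.52.
Round 3 (the licensor proposes): the licensee can get 47.52 next round, worth 0.56 × 47.52 = 26.6112 now, so the licensor offers 26.6112, keeping 53.3888.
Round 2 (the licensee proposes): the licensor can get 53.3888 next round, worth 0.56 × 53.3888 = 29.897728 now; the licensee offers that and keeps 50.102272.
Round 1 (the licensor proposes): the licensee can get 50.102272 next round, worth 0.56 × 50.102272 = 28.05727232 now; the licensor offers that and keeps 51.94272768.

51.94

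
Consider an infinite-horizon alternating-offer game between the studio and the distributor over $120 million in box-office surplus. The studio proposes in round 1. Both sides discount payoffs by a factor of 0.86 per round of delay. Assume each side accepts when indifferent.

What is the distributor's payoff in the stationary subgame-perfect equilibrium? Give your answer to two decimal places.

55.48

Let x be the studio's share when the studio proposes and y be the distributor's share when the distributor proposes.
The distributor accepts iff offered ≥ 0.86·y, so x = 120 − 0.86y. Symmetrically y = 120 − 0.86x.
Substituting: x = 120 − 0.86(120 − 0.86x), giving x(1 − 0.86·0.86) = 120(1 − 0.86).
So x = 120 × 0.14 / 0.2604 ≈ 64.5161, and the distributor receives 120 − x ≈ 55.4839.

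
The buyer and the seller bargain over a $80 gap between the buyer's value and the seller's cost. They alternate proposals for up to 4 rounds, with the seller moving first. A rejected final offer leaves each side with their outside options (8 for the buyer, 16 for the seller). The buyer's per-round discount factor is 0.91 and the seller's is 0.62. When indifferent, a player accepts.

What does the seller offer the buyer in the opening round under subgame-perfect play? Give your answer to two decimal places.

Round 4 (the buyer proposes): the seller gets 16 if talks fail, so the buyer offers 16 and keeps 64.
Round 3 (the seller proposes): the buyer can get 64 next round, worth 0.91 × 64 = 58.24 now, so the seller offers 58.24, keeping 21.76.
Round 2 (the buyer proposes): the seller can get 21.76 next round, worth 0.62 × 21.76 = 13.4912 now; the buyer offers that and keeps 66.5088.
Round 1 (the seller proposes): the buyer can get 66.5088 next round, worth 0.91 × 66.5088 = 60.523008 now; the seller offers that and keeps 19.476992.

60.52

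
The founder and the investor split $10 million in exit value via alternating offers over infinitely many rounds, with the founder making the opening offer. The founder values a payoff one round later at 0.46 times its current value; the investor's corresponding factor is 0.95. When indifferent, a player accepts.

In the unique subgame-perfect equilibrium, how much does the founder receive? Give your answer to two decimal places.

0.89

When the founder proposes, the investor accepts any offer worth at least 0.95 times what the investor would get by proposing next round; and vice versa.
This gives x = 10 − 0.95y and y = 10 − 0.46x, where x and y are each side's share when it proposes.
Hence (1 − 0.95·0.46)x = 10(1 − 0.95), i.e. 0.563·x = 0.5.
x ≈ 0.8881; the investor's share is 10 − x ≈ 9.1119.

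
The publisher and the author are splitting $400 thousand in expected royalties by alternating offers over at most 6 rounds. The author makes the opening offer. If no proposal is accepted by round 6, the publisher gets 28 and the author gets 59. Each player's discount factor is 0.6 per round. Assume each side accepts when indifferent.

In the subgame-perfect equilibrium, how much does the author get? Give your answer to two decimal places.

Round 6 (the publisher proposes): the author gets 59 if talks fail, so the publisher offers 59 and keeps 341.
Round 5 (the author proposes): the publisher can get 341 next round, worth 0.6 × 341 = 204.6 now; the author offers that and keeps 195.4.
Round 4 (the publisher proposes): the author can get 195.4 next round, worth 0.6 × 195.4 = 117.24 now, so the publisher offers 117.24, keeping 282.76.
Round 3 (the author proposes): the publisher can get 282.76 next round, worth 0.6 × 282.76 = 169.656 now, so the author offers 169.656, keeping 230.344.
Round 2 (the publisher proposes): the author can get 230.344 next round, worth 0.6 × 230.344 = 138.2064 now; the publisher offers that and keeps 261.7936.
Round 1 (the author proposes): the publisher can get 261.7936 next round, worth 0.6 × 261.7936 = 157.07616 now. The author offers 157.07616 and keeps 400 − 157.07616 = 242.92384.

242.92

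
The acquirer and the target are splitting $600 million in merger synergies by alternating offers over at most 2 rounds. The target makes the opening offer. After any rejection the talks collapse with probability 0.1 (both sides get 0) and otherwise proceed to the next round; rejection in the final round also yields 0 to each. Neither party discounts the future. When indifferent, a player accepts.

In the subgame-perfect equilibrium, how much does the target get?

Round 2 (the acquirer proposes): the target will accept anything ≥ 0, so the acquirer offers 0 and keeps 600.
Round 1 (the target proposes): rejecting gives the acquirer an expected 0.9 × 600 = 540, so the target offers 540, keeping 60.

60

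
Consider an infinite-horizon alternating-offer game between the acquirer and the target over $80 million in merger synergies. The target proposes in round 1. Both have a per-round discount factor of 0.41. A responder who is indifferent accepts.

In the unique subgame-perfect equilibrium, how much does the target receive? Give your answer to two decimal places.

56.74

In a stationary SPE each proposer offers the other exactly their discounted continuation value.
If the target keeps x when proposing and the acquirer keeps y when proposing, then x = 80 − 0.41y and y = 80 − 0.41x.
Solving: x = 80(1 − 0.41) / (1 − 0.41·0.41) = 47.2 / 0.8319 ≈ 56.7376.
The acquirer gets 80 − 56.7376 ≈ 23.2624.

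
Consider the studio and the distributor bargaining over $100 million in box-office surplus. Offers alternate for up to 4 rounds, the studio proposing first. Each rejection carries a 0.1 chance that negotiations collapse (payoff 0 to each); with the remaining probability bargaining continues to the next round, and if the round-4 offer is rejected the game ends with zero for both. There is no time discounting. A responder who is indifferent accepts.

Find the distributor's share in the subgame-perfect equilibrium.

81.9

Round 4 (the distributor proposes): the studio will accept anything ≥ 0, so the distributor offers 0 and keeps 100.
Round 3 (the studio proposes): rejecting gives the distributor an expected 0.9 × 100 = 90; the studio offers that and keeps 10.
Round 2 (the distributor proposes): rejecting gives the studio an expected 0.9 × 10 = 9, so the distributor offers 9, keeping 91.
Round 1 (the studio proposes): rejecting gives the distributor an expected 0.9 × 91 = 81.9. The studio offers 81.9 and keeps 100 − 81.9 = 18.1.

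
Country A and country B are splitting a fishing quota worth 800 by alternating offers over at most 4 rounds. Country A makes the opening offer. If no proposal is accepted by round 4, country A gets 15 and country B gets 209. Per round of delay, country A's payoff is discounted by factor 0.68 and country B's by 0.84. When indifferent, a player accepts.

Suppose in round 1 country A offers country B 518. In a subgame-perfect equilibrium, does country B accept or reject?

Reject

Round 4 (country B proposes): country A gets 15 if talks fail, so country B offers 15 and keeps 785.
Round 3 (country A proposes): country B can get 785 next round, worth 0.84 × 785 = 659.4 now. Country A offers 659.4 and keeps 800 − 659.4 = 140.6.
Round 2 (country B proposes): country A can get 140.6 next round, worth 0.68 × 140.6 = 95.608 now, so country B offers 95.608, keeping 704.392.
So by rejecting in round 1, country B gets 704.392 next round, worth 0.84 × 704.392 = 591.68928 now.
Offer 518 < 591.68928, so country B rejects.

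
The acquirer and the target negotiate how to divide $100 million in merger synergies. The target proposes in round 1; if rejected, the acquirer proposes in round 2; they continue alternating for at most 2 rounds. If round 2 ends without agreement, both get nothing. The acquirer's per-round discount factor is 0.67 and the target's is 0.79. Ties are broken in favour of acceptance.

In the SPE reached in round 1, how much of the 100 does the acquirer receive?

Work backward from the last round.
Round 2 (the acquirer proposes): rejection yields 0 for the target; the acquirer offers 0 and keeps 100.
Round 1 (the target proposes): the acquirer can get 100 next round, worth 0.67 × 100 = 67 now; the target offers that and keeps 33.

67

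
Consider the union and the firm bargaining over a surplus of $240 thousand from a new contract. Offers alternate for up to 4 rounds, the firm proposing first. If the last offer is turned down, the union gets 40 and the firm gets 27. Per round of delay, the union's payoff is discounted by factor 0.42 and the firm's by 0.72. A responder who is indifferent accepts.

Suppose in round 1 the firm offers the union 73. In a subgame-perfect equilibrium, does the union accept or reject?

Accept

Work out the union's continuation value if the offer is rejected.
Round 4 (the union proposes): the firm gets 27 if talks fail, so the union offers 27 and keeps 213.
Round 3 (the firm proposes): the union can get 213 next round, worth 0.42 × 213 = 89.46 now. The firm offers 89.46 and keeps 240 − 89.46 = 150.54.
Round 2 (the union proposes): the firm can get 150.54 next round, worth 0.72 × 150.54 = 108.3888 now; the union offers that and keeps 131.6112.
So by rejecting in round 1, the union gets 131.6112 next round, worth 0.42 × 131.6112 = 55.276704 now.
Offer 73 ≥ 55.276704, so the union accepts.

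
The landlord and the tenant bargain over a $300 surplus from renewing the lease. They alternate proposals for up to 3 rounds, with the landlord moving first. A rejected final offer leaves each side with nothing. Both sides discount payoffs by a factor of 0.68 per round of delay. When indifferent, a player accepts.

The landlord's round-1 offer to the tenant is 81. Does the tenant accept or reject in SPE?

Round 3 (the landlord proposes): rejection yields 0 for the tenant; the landlord offers 0 and keeps 300.
Round 2 (the tenant proposes): the landlord can get 300 next round, worth 0.68 × 300 = 204 now, so the tenant offers 204, keeping 96.
So by rejecting in round 1, the tenant gets 96 next round, worth 0.68 × 96 = 65.28 now.
Offer 81 ≥ 65.28, so the tenant accepts.

Accept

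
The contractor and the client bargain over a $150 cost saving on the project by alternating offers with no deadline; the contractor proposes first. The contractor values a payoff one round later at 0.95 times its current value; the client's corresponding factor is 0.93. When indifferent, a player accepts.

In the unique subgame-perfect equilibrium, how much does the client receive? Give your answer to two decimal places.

59.87

In a stationary SPE each proposer offers the other exactly their discounted continuation value.
If the contractor keeps x when proposing and the client keeps y when proposing, then x = 150 − 0.93y and y = 150 − 0.95x.
Solving: x = 150(1 − 0.93) / (1 − 0.95·0.93) = 10.5 / 0.1165 ≈ 90.1288.
The client gets 150 − 90.1288 ≈ 59.8712.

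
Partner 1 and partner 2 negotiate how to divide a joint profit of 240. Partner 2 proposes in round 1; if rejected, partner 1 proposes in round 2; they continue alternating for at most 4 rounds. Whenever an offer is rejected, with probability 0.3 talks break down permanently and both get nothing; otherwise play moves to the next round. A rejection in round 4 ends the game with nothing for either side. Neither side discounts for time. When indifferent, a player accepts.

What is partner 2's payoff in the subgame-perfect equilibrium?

107.28

Round 4 (partner 1 proposes): partner 2 will accept anything ≥ 0, so partner 1 offers 0 and keeps 240.
Round 3 (partner 2 proposes): rejecting gives partner 1 an expected 0.7 × 240 = 168. Partner 2 offers 168 and keeps 240 − 168 = 72.
Round 2 (partner 1 proposes): rejecting gives partner 2 an expected 0.7 × 72 = 50.4; partner 1 offers that and keeps 189.6.
Round 1 (partner 2 proposes): rejecting gives partner 1 an expected 0.7 × 189.6 = 132.72, so partner 2 offers 132.72, keeping 107.28.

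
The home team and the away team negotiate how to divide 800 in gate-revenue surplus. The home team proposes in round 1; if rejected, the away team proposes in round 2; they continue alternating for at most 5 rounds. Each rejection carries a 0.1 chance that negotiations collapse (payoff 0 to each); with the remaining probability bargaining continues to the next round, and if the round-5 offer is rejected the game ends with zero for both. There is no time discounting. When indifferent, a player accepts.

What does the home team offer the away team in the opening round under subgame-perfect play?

130.32

Round 5 (the home team proposes): rejection yields 0 for the away team; the home team offers 0 and keeps 800.
Round 4 (the away team proposes): rejecting gives the home team an expected 0.9 × 800 = 720; the away team offers that and keeps 80.
Round 3 (the home team proposes): rejecting gives the away team an expected 0.9 × 80 = 72; the home team offers that and keeps 728.
Round 2 (the away team proposes): rejecting gives the home team an expected 0.9 × 728 = 655.2, so the away team offers 655.2, keeping 144.8.
Round 1 (the home team proposes): rejecting gives the away team an expected 0.9 × 144.8 = 130.32, so the home team offers 130.32, keeping 669.68.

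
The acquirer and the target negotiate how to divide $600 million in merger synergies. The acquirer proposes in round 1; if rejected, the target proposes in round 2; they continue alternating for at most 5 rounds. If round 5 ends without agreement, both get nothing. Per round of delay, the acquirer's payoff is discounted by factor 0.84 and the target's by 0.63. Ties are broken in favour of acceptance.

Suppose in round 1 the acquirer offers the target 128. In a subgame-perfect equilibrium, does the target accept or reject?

Accept

Work out the target's continuation value if the offer is rejected.
Round 5 (the acquirer proposes): rejection yields 0 for the target; the acquirer offers 0 and keeps 600.
Round 4 (the target proposes): the acquirer can get 600 next round, worth 0.84 × 600 = 504 now; the target offers that and keeps 96.
Round 3 (the acquirer proposes): the target can get 96 next round, worth 0.63 × 96 = 60.48 now; the acquirer offers that and keeps 539.52.
Round 2 (the target proposes): the acquirer can get 539.52 next round, worth 0.84 × 539.52 = 453.1968 now. The target offers 453.1968 and keeps 600 − 453.1968 = 146.8032.
So by rejecting in round 1, the target gets 146.8032 next round, worth 0.63 × 146.8032 = 92.486016 now.
Offer 128 ≥ 92.486016, so the target accepts.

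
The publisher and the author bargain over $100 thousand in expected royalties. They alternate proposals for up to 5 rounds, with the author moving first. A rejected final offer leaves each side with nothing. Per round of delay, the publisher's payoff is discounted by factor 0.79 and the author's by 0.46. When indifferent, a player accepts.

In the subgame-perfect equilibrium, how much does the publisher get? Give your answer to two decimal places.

Round 5 (the author proposes): rejection yields 0 for the publisher; the author offers 0 and keeps 100.
Round 4 (the publisher proposes): the author can get 100 next round, worth 0.46 × 100 = 46 now; the publisher offers that and keeps 54.
Round 3 (the author proposes): the publisher can get 54 next round, worth 0.79 × 54 = 42.66 now, so the author offers 42.66, keeping 57.34.
Round 2 (the publisher proposes): the author can get 57.34 next round, worth 0.46 × 57.34 = 26.3764 now, so the publisher offers 26.3764, keeping 73.6236.
Round 1 (the author proposes): the publisher can get 73.6236 next round, worth 0.79 × 73.6236 = 58.162644 now. The author offers 58.162644 and keeps 100 − 58.162644 = 41.837356.

58.16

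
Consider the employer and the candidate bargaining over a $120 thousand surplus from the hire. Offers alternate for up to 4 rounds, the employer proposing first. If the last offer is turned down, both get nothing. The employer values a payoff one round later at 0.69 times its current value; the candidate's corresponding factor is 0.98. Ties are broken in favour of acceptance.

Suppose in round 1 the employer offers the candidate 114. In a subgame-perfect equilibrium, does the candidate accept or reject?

Reject

Round 4 (the candidate proposes): rejection yields 0 for the employer; the candidate offers 0 and keeps 120.
Round 3 (the employer proposes): the candidate can get 120 next round, worth 0.98 × 120 = 117.6 now. The employer offers 117.6 and keeps 120 − 117.6 = 2.4.
Round 2 (the candidate proposes): the employer can get 2.4 next round, worth 0.69 × 2.4 = 1.656 now, so the candidate offers 1.656, keeping 118.344.
So by rejecting in round 1, the candidate gets 118.344 next round, worth 0.98 × 118.344 = 115.97712 now.
Offer 114 < 115.97712, so the candidate rejects.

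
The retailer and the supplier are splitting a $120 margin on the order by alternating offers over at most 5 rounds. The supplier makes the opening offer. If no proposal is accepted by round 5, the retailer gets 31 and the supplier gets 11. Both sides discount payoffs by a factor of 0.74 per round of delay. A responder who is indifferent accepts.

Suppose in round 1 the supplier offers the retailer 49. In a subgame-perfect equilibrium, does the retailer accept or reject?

Work out the retailer's continuation value if the offer is rejected.
Round 5 (the supplier proposes): the retailer gets 31 if talks fail, so the supplier offers 31 and keeps 89.
Round 4 (the retailer proposes): the supplier can get 89 next round, worth 0.74 × 89 = 65.86 now; the retailer offers that and keeps 54.14.
Round 3 (the supplier proposes): the retailer can get 54.14 next round, worth 0.74 × 54.14 = 40.0636 now; the supplier offers that and keeps 79.9364.
Round 2 (the retailer proposes): the supplier can get 79.9364 next round, worth 0.74 × 79.9364 = 59.152936 now; the retailer offers that and keeps 60.847064.
So by rejecting in round 1, the retailer gets 60.847064 next round, worth 0.74 × 60.847064 = 45.02682736 now.
Offer 49 ≥ 45.02682736, so the retailer accepts.

Accept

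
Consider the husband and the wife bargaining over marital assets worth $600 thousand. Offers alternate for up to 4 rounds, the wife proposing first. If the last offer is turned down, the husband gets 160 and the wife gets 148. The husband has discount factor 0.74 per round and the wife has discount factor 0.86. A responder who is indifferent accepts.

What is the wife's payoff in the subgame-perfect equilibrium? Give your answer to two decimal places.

324.98

Round 4 (the husband proposes): the wife gets 148 if talks fail, so the husband offers 148 and keeps 452.
Round 3 (the wife proposes): the husband can get 452 next round, worth 0.74 × 452 = 334.48 now. The wife offers 334.48 and keeps 600 − 334.48 = 265.52.
Round 2 (the husband proposes): the wife can get 265.52 next round, worth 0.86 × 265.52 = 228.3472 now; the husband offers that and keeps 371.6528.
Round 1 (the wife proposes): the husband can get 371.6528 next round, worth 0.74 × 371.6528 = 275.023072 now. The wife offers 275.023072 and keeps 600 − 275.023072 = 324.976928.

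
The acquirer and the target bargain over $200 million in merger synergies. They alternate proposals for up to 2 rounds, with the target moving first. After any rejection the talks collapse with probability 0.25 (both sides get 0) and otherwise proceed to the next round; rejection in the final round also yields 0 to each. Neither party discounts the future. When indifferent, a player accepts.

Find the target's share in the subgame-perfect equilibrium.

50

Round 2 (the acquirer proposes): the target will accept anything ≥ 0, so the acquirer offers 0 and keeps 200.
Round 1 (the target proposes): rejecting gives the acquirer an expected 0.75 × 200 = 150; the target offers that and keeps 50.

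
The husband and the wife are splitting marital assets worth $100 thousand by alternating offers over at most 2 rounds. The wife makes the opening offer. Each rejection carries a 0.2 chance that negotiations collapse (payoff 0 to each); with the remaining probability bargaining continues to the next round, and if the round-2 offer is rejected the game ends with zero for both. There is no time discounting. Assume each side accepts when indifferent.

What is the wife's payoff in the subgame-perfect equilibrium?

20

By backward induction:
Round 2 (the husband proposes): rejection yields 0 for the wife; the husband offers 0 and keeps 100.
Round 1 (the wife proposes): rejecting gives the husband an expected 0.8 × 100 = 80, so the wife offers 80, keeping 20.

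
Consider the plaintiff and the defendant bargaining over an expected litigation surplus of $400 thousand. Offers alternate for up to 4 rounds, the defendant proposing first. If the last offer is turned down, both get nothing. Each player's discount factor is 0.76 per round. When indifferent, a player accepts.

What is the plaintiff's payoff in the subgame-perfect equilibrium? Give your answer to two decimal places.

248.55

Solve by backward induction from round 4.
Round 4 (the plaintiff proposes): rejection yields 0 for the defendant; the plaintiff offers 0 and keeps 400.
Round 3 (the defendant proposes): the plaintiff can get 400 next round, worth 0.76 × 400 = 304 now; the defendant offers that and keeps 96.
Round 2 (the plaintiff proposes): the defendant can get 96 next round, worth 0.76 × 96 = 72.96 now. The plaintiff offers 72.96 and keeps 400 − 72.96 = 327.04.
Round 1 (the defendant proposes): the plaintiff can get 327.04 next round, worth 0.76 × 327.04 = 248.5504 now; the defendant offers that and keeps 151.4496.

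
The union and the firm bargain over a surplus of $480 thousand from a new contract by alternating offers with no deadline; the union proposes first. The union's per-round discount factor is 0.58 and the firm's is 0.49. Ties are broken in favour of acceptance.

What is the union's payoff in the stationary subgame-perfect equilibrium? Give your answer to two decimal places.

In a stationary SPE each proposer offers the other exactly their discounted continuation value.
If the union keeps x when proposing and the firm keeps y when proposing, then x = 480 − 0.49y and y = 480 − 0.58x.
Solving: x = 480(1 − 0.49) / (1 − 0.58·0.49) = 244.8 / 0.7158 ≈ 341.9950.
The firm gets 480 − 341.9950 ≈ 138.0050.

341.99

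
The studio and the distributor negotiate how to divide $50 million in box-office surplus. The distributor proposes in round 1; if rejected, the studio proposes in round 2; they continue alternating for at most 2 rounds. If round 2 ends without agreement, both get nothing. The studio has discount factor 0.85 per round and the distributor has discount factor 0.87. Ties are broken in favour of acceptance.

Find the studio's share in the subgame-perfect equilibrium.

Work backward from the last round.
Round 2 (the studio proposes): rejection yields 0 for the distributor; the studio offers 0 and keeps 50.
Round 1 (the distributor proposes): the studio can get 50 next round, worth 0.85 × 50 = 42.5 now; the distributor offers that and keeps 7.5.

42.5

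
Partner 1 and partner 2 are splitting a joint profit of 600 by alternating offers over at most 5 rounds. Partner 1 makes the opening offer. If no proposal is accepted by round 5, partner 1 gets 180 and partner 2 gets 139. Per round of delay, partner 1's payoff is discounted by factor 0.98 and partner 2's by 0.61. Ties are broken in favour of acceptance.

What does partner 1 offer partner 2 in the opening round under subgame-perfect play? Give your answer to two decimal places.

Work backward from the last round.
Round 5 (partner 1 proposes): partner 2 gets 139 if talks fail, so partner 1 offers 139 and keeps 461.
Round 4 (partner 2 proposes): partner 1 can get 461 next round, worth 0.98 × 461 = 451.78 now. Partner 2 offers 451.78 and keeps 600 − 451.78 = 148.22.
Round 3 (partner 1 proposes): partner 2 can get 148.22 next round, worth 0.61 × 148.22 = 90.4142 now; partner 1 offers that and keeps 509.5858.
Round 2 (partner 2 proposes): partner 1 can get 509.5858 next round, worth 0.98 × 509.5858 = 499.394084 now; partner 2 offers that and keeps 100.605916.
Round 1 (partner 1 proposes): partner 2 can get 100.605916 next round, worth 0.61 × 100.605916 = 61.36960876 now; partner 1 offers that and keeps 538.63039124.

61.37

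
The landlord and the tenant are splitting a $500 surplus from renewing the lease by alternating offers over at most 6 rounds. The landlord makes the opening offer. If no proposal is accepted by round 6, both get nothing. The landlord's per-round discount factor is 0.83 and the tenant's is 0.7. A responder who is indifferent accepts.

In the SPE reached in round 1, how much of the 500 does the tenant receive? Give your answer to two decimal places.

Round 6 (the tenant proposes): rejection yields 0 for the landlord; the tenant offers 0 and keeps 500.
Round 5 (the landlord proposes): the tenant can get 500 next round, worth 0.7 × 500 = 350 now. The landlord offers 350 and keeps 500 − 350 = 150.
Round 4 (the tenant proposes): the landlord can get 150 next round, worth 0.83 × 150 = 124.5 now; the tenant offers that and keeps 375.5.
Round 3 (the landlord proposes): the tenant can get 375.5 next round, worth 0.7 × 375.5 = 262.85 now. The landlord offers 262.85 and keeps 500 − 262.85 = 237.15.
Round 2 (the tenant proposes): the landlord can get 237.15 next round, worth 0.83 × 237.15 = 196.8345 now; the tenant offers that and keeps 303.1655.
Round 1 (the landlord proposes): the tenant can get 303.1655 next round, worth 0.7 × 303.1655 = 212.21585 now. The landlord offers 212.21585 and keeps 500 − 212.21585 = 287.78415.

212.22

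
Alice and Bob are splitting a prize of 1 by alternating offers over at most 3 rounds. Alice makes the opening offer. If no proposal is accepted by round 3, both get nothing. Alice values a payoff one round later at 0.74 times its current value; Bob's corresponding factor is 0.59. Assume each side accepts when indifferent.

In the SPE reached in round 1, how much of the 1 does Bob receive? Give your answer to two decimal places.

0.15

Round 3 (Alice proposes): rejection yields 0 for Bob; Alice offers 0 and keeps 1.
Round 2 (Bob proposes): Alice can get 1 next round, worth 0.74 × 1 = 0.74 now. Bob offers 0.74 and keeps 1 − 0.74 = 0.26.
Round 1 (Alice proposes): Bob can get 0.26 next round, worth 0.59 × 0.26 = 0.1534 now; Alice offers that and keeps 0.8466.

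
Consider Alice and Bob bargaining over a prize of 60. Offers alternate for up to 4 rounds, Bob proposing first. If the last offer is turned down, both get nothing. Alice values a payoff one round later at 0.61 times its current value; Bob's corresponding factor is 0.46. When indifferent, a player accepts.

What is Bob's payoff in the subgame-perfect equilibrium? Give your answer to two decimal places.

29.97

Round 4 (Alice proposes): Bob will accept anything ≥ 0, so Alice offers 0 and keeps 60.
Round 3 (Bob proposes): Alice can get 60 next round, worth 0.61 × 60 = 36.6 now. Bob offers 36.6 and keeps 60 − 36.6 = 23.4.
Round 2 (Alice proposes): Bob can get 23.4 next round, worth 0.46 × 23.4 = 10.764 now; Alice offers that and keeps 49.236.
Round 1 (Bob proposes): Alice can get 49.236 next round, worth 0.61 × 49.236 = 30.03396 now; Bob offers that and keeps 29.96604.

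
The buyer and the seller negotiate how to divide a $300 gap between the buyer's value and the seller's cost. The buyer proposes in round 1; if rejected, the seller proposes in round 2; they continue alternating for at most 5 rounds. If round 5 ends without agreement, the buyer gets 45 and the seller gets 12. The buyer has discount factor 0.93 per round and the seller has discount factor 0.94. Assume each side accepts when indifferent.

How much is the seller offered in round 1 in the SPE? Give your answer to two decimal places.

46.17

Round 5 (the buyer proposes): the seller gets 12 if talks fail, so the buyer offers 12 and keeps 288.
Round 4 (the seller proposes): the buyer can get 288 next round, worth 0.93 × 288 = 267.84 now, so the seller offers 267.84, keeping 32.16.
Round 3 (the buyer proposes): the seller can get 32.16 next round, worth 0.94 × 32.16 = 30.2304 now. The buyer offers 30.2304 and keeps 300 − 30.2304 = 269.7696.
Round 2 (the seller proposes): the buyer can get 269.7696 next round, worth 0.93 × 269.7696 = 250.885728 now; the seller offers that and keeps 49.114272.
Round 1 (the buyer proposes): the seller can get 49.114272 next round, worth 0.94 × 49.114272 = 46.16741568 now, so the buyer offers 46.16741568, keeping 253.83258432.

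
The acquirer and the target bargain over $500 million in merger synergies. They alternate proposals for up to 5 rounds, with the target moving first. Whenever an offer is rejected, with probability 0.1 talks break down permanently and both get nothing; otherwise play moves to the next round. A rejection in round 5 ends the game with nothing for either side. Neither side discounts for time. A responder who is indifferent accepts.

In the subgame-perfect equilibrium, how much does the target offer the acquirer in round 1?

81.45

By backward induction:
Round 5 (the target proposes): rejection yields 0 for the acquirer; the target offers 0 and keeps 500.
Round 4 (the acquirer proposes): rejecting gives the target an expected 0.9 × 500 = 450, so the acquirer offers 450, keeping 50.
Round 3 (the target proposes): rejecting gives the acquirer an expected 0.9 × 50 = 45; the target offers that and keeps 455.
Round 2 (the acquirer proposes): rejecting gives the target an expected 0.9 × 455 = 409.5. The acquirer offers 409.5 and keeps 500 − 409.5 = 90.5.
Round 1 (the target proposes): rejecting gives the acquirer an expected 0.9 × 90.5 = 81.45. The target offers 81.45 and keeps 500 − 81.45 = 418.55.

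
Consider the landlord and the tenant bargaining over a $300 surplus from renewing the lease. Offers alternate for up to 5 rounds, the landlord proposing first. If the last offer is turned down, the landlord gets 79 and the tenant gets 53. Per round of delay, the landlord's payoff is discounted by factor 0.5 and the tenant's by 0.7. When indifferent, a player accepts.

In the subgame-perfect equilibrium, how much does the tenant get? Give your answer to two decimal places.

148.24

Round 5 (the landlord proposes): the tenant gets 53 if talks fail, so the landlord offers 53 and keeps 247.
Round 4 (the tenant proposes): the landlord can get 247 next round, worth 0.5 × 247 = 123.5 now; the tenant offers that and keeps 176.5.
Round 3 (the landlord proposes): the tenant can get 176.5 next round, worth 0.7 × 176.5 = 123.55 now. The landlord offers 123.55 and keeps 300 − 123.55 = 176.45.
Round 2 (the tenant proposes): the landlord can get 176.45 next round, worth 0.5 × 176.45 = 88.225 now. The tenant offers 88.225 and keeps 300 − 88.225 = 211.775.
Round 1 (the landlord proposes): the tenant can get 211.775 next round, worth 0.7 × 211.775 = 148.2425 now. The landlord offers 148.2425 and keeps 300 − 148.2425 = 151.7575.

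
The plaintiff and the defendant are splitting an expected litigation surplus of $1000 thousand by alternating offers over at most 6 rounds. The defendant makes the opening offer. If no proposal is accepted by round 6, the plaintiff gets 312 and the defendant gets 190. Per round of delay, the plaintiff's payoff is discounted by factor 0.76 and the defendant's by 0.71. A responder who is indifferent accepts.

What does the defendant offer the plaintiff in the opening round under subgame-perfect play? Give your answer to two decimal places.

518.57

Round 6 (the plaintiff proposes): the defendant gets 190 if talks fail, so the plaintiff offers 190 and keeps 810.
Round 5 (the defendant proposes): the plaintiff can get 810 next round, worth 0.76 × 810 = 615.6 now. The defendant offers 615.6 and keeps 1000 − 615.6 = 384.4.
Round 4 (the plaintiff proposes): the defendant can get 384.4 next round, worth 0.71 × 384.4 = 272.924 now; the plaintiff offers that and keeps 727.076.
Round 3 (the defendant proposes): the plaintiff can get 727.076 next round, worth 0.76 × 727.076 = 552.57776 now; the defendant offers that and keeps 447.42224.
Round 2 (the plaintiff proposes): the defendant can get 447.42224 next round, worth 0.71 × 447.42224 = 317.6697904 now, so the plaintiff offers 317.6697904, keeping 682.3302096.
Round 1 (the defendant proposes): the plaintiff can get 682.3302096 next round, worth 0.76 × 682.3302096 = 518.570959296 now. The defendant offers 518.570959296 and keeps 1000 − 518.570959296 = 481.429040704.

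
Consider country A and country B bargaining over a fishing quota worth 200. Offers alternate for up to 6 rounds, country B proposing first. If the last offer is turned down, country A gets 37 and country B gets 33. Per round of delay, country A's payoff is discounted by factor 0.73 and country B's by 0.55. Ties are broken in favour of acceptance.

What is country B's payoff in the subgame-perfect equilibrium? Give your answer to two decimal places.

Round 6 (country A proposes): country B gets 33 if talks fail, so country A offers 33 and keeps 167.
Round 5 (country B proposes): country A can get 167 next round, worth 0.73 × 167 = 121.91 now; country B offers that and keeps 78.09.
Round 4 (country A proposes): country B can get 78.09 next round, worth 0.55 × 78.09 = 42.9495 now. Country A offers 42.9495 and keeps 200 − 42.9495 = 157.0505.
Round 3 (country B proposes): country A can get 157.0505 next round, worth 0.73 × 157.0505 = 114.646865 now. Country B offers 114.646865 and keeps 200 − 114.646865 = 85.353135.
Round 2 (country A proposes): country B can get 85.353135 next round, worth 0.55 × 85.353135 = 46.94422425 now. Country A offers 46.94422425 and keeps 200 − 46.94422425 = 153.05577575.
Round 1 (country B proposes): country A can get 153.05577575 next round, worth 0.73 × 153.05577575 = 111.7307162975 now; country B offers that and keeps 88.2692837025.

88.27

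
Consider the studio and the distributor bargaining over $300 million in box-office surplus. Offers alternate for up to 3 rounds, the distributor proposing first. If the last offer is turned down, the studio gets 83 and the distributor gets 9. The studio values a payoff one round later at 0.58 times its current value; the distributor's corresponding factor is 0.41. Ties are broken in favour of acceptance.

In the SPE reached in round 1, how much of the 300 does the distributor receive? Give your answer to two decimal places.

177.60

Round 3 (the distributor proposes): the studio gets 83 if talks fail, so the distributor offers 83 and keeps 217.
Round 2 (the studio proposes): the distributor can get 217 next round, worth 0.41 × 217 = 88.97 now, so the studio offers 88.97, keeping 211.03.
Round 1 (the distributor proposes): the studio can get 211.03 next round, worth 0.58 × 211.03 = 122.3974 now; the distributor offers that and keeps 177.6026.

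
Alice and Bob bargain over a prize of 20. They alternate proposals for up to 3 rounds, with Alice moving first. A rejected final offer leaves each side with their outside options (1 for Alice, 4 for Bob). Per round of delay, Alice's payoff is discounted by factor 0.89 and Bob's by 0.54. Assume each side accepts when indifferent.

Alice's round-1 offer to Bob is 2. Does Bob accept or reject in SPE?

Reject

Round 3 (Alice proposes): Bob gets 4 if talks fail, so Alice offers 4 and keeps 16.
Round 2 (Bob proposes): Alice can get 16 next round, worth 0.89 × 16 = 14.24 now. Bob offers 14.24 and keeps 20 − 14.24 = 5.76.
So by rejecting in round 1, Bob gets 5.76 next round, worth 0.54 × 5.76 = 3.1104 now.
Offer 2 < 3.1104, so Bob rejects.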